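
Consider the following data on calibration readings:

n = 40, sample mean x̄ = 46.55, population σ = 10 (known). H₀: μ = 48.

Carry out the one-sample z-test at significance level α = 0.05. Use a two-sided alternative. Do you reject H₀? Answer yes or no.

reject H₀: no

SE = σ/√n = 10/√40 = 1.5811
z = (x̄−μ₀)/SE = (46.55−48)/1.5811 = -0.9171
p-value (two-sided) = 0.35911
At α=0.05: p ≥ α → fail to reject H₀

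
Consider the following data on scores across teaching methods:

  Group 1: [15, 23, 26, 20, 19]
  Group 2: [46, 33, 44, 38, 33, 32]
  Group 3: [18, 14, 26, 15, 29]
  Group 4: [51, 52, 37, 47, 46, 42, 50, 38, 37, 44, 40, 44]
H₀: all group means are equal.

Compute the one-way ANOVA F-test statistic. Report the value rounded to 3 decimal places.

Group means [20.60, 37.67, 20.40, 44.00], grand mean 34.250
SSB = Σnᵢ(x̄ᵢ−x̄)² = 3101.517; SSW = ΣΣ(x−x̄ᵢ)² = 751.733
MSB = 3101.517/3 = 1033.8389; MSW = 751.733/24 = 31.3222
F = MSB/MSW = 33.0066
df = (3, 24)

test statistic = 33.007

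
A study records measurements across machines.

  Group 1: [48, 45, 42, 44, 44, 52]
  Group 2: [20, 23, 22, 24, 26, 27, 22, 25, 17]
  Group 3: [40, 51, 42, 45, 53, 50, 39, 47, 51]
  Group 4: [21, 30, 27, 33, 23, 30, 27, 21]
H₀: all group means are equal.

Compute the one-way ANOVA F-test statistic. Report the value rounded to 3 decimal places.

Group means [45.83, 22.89, 46.44, 26.50], grand mean 34.719
SSB = Σnᵢ(x̄ᵢ−x̄)² = 3778.524; SSW = ΣΣ(x−x̄ᵢ)² = 497.944
MSB = 3778.524/3 = 1259.5081; MSW = 497.944/28 = 17.7837
F = MSB/MSW = 70.8236
df = (3, 28)

test statistic = 70.824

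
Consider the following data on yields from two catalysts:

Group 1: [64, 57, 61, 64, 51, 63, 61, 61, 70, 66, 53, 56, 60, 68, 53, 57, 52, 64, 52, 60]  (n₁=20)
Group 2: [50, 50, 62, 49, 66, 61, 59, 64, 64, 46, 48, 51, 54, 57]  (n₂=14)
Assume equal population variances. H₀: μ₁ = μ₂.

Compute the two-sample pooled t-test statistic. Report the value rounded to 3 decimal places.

test statistic = 1.803

x̄₁=59.650, s₁=5.613, n₁=20
x̄₂=55.786, s₂=6.863, n₂=14
s_p² = [19·5.613² + 13·6.863²]/32 = 37.8408
SE = √(s_p²·(1/20+1/14)) = 2.1436
t = (59.650−55.786)/2.1436 = 1.8027
df = 32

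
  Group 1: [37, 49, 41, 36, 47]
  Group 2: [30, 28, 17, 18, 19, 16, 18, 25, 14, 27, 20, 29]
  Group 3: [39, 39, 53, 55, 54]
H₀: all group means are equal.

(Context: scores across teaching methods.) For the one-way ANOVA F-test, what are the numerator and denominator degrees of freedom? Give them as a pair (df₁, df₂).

degrees of freedom = [2, 19]

k = 3 groups, N = 22 total
df = (k−1, N−k) = (3−1, 22−3) = (2, 19)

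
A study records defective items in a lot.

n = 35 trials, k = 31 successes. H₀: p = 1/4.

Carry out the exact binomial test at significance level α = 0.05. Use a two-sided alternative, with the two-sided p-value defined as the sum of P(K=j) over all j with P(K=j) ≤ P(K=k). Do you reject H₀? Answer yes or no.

reject H₀: yes

Exact binomial: n=35, k=31, p₀=1/4=0.2500
P(X=j) = C(n,j)·p₀^j·(1−p₀)^(n−j); p = Σ P(X=j) over j with P(X=j) ≤ P(X=31)
p-value (two-sided) = 0.00000
At α=0.05: p < α → reject H₀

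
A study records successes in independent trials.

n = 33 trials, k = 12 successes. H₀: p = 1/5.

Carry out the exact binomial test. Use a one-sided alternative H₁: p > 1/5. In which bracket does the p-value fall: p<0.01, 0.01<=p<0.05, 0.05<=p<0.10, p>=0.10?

Exact binomial: n=33, k=12, p₀=1/5=0.2000
P(X≥12) from Σ C(n,i)·p₀^i·(1−p₀)^(n−i)
p-value (one-sided, H₁ greater) = 0.02159
→ bracket: 0.01<=p<0.05

p-value bracket: 0.01<=p<0.05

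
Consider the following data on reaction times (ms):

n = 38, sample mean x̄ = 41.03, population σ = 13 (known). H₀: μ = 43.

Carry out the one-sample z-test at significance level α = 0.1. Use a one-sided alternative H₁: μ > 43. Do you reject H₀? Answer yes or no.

reject H₀: no

SE = σ/√n = 13/√38 = 2.1089
z = (x̄−μ₀)/SE = (41.03−43)/2.1089 = -0.9341
p-value (one-sided, H₁ greater) = 0.82489
At α=0.1: p ≥ α → fail to reject H₀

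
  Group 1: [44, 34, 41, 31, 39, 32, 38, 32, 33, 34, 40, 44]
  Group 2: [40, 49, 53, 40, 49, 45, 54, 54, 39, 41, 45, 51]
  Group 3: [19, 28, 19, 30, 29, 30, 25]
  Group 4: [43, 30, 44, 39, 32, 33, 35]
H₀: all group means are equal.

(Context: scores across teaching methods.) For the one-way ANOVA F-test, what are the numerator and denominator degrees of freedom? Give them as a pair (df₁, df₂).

degrees of freedom = [3, 34]

k = 4 groups, N = 38 total
df = (k−1, N−k) = (4−1, 38−4) = (3, 34)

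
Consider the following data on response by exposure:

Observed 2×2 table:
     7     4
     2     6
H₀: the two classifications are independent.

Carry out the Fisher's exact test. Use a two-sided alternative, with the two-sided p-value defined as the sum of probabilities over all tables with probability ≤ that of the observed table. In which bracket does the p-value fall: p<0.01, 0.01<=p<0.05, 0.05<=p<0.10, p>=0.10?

Margins: r₁=11, r₂=8, c₁=9, c₂=10, n=19
p_obs = C(11,7)·C(8,2)/C(19,9); sum pmf over tables with pmf ≤ p_obs
p-value (two-sided) = 0.16980
→ bracket: p>=0.10

p-value bracket: p>=0.10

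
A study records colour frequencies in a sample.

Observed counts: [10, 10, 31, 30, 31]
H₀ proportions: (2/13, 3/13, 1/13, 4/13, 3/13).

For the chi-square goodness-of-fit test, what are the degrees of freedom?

df = k − 1 = 5 − 1 = 4

degrees of freedom = 4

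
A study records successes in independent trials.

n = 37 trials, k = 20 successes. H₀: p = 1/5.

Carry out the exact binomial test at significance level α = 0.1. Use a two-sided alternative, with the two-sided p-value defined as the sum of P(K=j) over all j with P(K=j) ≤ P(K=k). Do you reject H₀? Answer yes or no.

reject H₀: yes

Exact binomial: n=37, k=20, p₀=1/5=0.2000
P(X=j) = C(n,j)·p₀^j·(1−p₀)^(n−j); p = Σ P(X=j) over j with P(X=j) ≤ P(X=20)
p-value (two-sided) = 0.00000
At α=0.1: p < α → reject H₀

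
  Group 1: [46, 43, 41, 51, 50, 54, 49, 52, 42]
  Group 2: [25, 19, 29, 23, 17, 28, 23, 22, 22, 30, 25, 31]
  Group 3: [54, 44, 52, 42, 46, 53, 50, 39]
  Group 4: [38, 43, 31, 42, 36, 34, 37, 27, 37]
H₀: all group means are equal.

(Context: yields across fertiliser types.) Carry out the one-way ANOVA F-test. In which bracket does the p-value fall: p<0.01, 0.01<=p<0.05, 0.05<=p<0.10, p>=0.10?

p-value bracket: p<0.01

Group means [47.56, 24.50, 47.50, 36.11], grand mean 37.553
SSB = Σnᵢ(x̄ᵢ−x̄)² = 3755.284; SSW = ΣΣ(x−x̄ᵢ)² = 804.111
MSB = 3755.284/3 = 1251.7612; MSW = 804.111/34 = 23.6503
F = MSB/MSW = 52.9279
df = (3, 34)
p-value (upper-tail) = 0.00000
→ bracket: p<0.01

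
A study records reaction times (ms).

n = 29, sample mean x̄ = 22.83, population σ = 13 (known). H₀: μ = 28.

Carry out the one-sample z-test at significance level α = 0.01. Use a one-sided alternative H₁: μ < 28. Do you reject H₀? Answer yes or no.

reject H₀: no

SE = σ/√n = 13/√29 = 2.4140
z = (x̄−μ₀)/SE = (22.83−28)/2.4140 = -2.1416
p-value (one-sided, H₁ less) = 0.01611
At α=0.01: p ≥ α → fail to reject H₀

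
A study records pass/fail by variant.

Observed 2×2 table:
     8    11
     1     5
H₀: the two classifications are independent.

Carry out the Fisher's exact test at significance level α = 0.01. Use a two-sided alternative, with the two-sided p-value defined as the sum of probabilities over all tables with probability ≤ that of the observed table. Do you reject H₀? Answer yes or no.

Margins: r₁=19, r₂=6, c₁=9, c₂=16, n=25
p_obs = C(19,8)·C(6,1)/C(25,9); sum pmf over tables with pmf ≤ p_obs
p-value (two-sided) = 0.36443
At α=0.01: p ≥ α → fail to reject H₀

reject H₀: no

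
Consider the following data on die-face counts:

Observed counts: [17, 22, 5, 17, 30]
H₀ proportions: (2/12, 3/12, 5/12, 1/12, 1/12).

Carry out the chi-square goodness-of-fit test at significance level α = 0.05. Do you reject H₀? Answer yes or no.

reject H₀: yes

n = 91; E_i = n·p_i = [15.17, 22.75, 37.92, 7.58, 7.58]
χ² = (17−15.17)²/15.17 + (22−22.75)²/22.75 + (5−37.92)²/37.92 + (17−7.58)²/7.58 + (30−7.58)²/7.58 = 106.7802
df = 4
p-value (upper-tail) = 0.00000
At α=0.05: p < α → reject H₀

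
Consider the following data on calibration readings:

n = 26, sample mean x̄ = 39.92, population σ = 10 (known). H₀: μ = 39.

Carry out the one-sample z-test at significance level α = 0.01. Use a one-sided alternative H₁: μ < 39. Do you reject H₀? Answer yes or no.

reject H₀: no

SE = σ/√n = 10/√26 = 1.9612
z = (x̄−μ₀)/SE = (39.92−39)/1.9612 = 0.4691
p-value (one-sided, H₁ less) = 0.68050
At α=0.01: p ≥ α → fail to reject H₀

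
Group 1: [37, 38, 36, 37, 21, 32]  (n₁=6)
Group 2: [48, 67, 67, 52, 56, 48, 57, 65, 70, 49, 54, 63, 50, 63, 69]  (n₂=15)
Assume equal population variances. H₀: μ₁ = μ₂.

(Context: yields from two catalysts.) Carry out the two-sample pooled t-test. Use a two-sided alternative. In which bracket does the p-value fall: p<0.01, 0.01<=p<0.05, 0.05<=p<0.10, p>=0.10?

p-value bracket: p<0.01

x̄₁=33.500, s₁=6.473, n₁=6
x̄₂=58.533, s₂=8.123, n₂=15
s_p² = [5·6.473² + 14·8.123²]/19 = 59.6439
SE = √(s_p²·(1/6+1/15)) = 3.7305
t = (33.500−58.533)/3.7305 = -6.7104
df = 19
p-value (two-sided) = 0.00000
→ bracket: p<0.01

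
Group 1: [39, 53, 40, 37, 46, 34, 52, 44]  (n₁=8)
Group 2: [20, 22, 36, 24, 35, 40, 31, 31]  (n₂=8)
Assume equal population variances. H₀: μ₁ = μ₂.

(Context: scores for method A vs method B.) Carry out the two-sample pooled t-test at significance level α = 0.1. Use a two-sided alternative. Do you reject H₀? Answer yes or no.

x̄₁=43.125, s₁=6.896, n₁=8
x̄₂=29.875, s₂=7.200, n₂=8
s_p² = [7·6.896² + 7·7.200²]/14 = 49.6964
SE = √(s_p²·(1/8+1/8)) = 3.5248
t = (43.125−29.875)/3.5248 = 3.7591
df = 14
p-value (two-sided) = 0.00212
At α=0.1: p < α → reject H₀

reject H₀: yes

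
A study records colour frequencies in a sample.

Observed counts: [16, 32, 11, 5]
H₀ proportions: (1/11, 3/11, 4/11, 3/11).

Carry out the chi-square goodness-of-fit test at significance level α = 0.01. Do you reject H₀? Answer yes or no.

n = 64; E_i = n·p_i = [5.82, 17.45, 23.27, 17.45]
χ² = (16−5.82)²/5.82 + (32−17.45)²/17.45 + (11−23.27)²/23.27 + (5−17.45)²/17.45 = 45.2982
df = 3
p-value (upper-tail) = 0.00000
At α=0.01: p < α → reject H₀

reject H₀: yes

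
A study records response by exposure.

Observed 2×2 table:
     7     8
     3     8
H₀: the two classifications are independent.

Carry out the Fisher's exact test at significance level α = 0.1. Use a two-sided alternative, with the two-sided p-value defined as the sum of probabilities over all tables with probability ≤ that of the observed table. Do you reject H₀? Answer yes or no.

Margins: r₁=15, r₂=11, c₁=10, c₂=16, n=26
p_obs = C(15,7)·C(11,3)/C(26,10); sum pmf over tables with pmf ≤ p_obs
p-value (two-sided) = 0.42786
At α=0.1: p ≥ α → fail to reject H₀

reject H₀: no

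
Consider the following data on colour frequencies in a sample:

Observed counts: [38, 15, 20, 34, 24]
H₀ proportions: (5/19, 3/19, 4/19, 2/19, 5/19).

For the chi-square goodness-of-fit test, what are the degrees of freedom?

df = k − 1 = 5 − 1 = 4

degrees of freedom = 4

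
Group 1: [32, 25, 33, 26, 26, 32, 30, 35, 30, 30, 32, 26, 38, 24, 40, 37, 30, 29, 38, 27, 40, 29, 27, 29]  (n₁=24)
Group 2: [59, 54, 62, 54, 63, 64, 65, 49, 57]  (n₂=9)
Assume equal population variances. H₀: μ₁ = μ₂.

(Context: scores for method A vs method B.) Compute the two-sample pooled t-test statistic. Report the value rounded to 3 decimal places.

x̄₁=31.042, s₁=4.787, n₁=24
x̄₂=58.556, s₂=5.457, n₂=9
s_p² = [23·4.787² + 8·5.457²]/31 = 24.6832
SE = √(s_p²·(1/24+1/9)) = 1.9419
t = (31.042−58.556)/1.9419 = -14.1684
df = 31

test statistic = -14.168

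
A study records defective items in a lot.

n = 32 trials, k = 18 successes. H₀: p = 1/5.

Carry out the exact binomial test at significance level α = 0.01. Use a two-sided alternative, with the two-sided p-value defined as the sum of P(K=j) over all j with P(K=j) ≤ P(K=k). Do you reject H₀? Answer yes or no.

reject H₀: yes

Exact binomial: n=32, k=18, p₀=1/5=0.2000
P(X=j) = C(n,j)·p₀^j·(1−p₀)^(n−j); p = Σ P(X=j) over j with P(X=j) ≤ P(X=18)
p-value (two-sided) = 0.00001
At α=0.01: p < α → reject H₀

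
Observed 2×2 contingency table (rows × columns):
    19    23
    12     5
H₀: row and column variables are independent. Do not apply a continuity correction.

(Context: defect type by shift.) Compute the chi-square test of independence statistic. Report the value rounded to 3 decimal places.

test statistic = 3.119

Row totals [42, 17], col totals [31, 28], n=59
χ² = (19−22.07)²/22.07 + (23−19.93)²/19.93 + (12−8.93)²/8.93 + (5−8.07)²/8.07 = 3.1188
df = 1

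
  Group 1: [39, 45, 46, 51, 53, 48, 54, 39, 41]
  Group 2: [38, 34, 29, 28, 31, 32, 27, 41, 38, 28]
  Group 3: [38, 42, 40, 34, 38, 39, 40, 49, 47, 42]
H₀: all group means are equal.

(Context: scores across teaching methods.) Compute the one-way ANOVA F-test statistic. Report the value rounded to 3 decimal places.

test statistic = 17.731

Group means [46.22, 32.60, 40.90], grand mean 39.690
SSB = Σnᵢ(x̄ᵢ−x̄)² = 901.351; SSW = ΣΣ(x−x̄ᵢ)² = 660.856
MSB = 901.351/2 = 450.6757; MSW = 660.856/26 = 25.4175
F = MSB/MSW = 17.7309
df = (2, 26)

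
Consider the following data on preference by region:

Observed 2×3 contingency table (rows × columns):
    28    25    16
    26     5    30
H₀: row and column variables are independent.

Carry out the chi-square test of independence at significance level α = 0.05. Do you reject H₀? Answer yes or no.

Row totals [69, 61], col totals [54, 30, 46], n=130
χ² = (28−28.66)²/28.66 + (25−15.92)²/15.92 + (16−24.42)²/24.42 + (26−25.34)²/25.34 + (5−14.08)²/14.08 + (30−21.58)²/21.58 = 17.2413
df = 2
p-value (upper-tail) = 0.00018
At α=0.05: p < α → reject H₀

reject H₀: yes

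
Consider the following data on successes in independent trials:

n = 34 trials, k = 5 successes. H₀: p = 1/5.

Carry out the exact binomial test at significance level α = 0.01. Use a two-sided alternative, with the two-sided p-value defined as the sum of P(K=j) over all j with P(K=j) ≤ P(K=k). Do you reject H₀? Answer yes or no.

Exact binomial: n=34, k=5, p₀=1/5=0.2000
P(X=j) = C(n,j)·p₀^j·(1−p₀)^(n−j); p = Σ P(X=j) over j with P(X=j) ≤ P(X=5)
p-value (two-sided) = 0.52654
At α=0.01: p ≥ α → fail to reject H₀

reject H₀: no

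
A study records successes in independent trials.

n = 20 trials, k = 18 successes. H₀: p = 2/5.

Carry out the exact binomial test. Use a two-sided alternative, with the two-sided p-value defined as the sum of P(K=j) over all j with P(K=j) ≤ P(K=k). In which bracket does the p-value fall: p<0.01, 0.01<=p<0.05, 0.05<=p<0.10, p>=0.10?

Exact binomial: n=20, k=18, p₀=2/5=0.4000
P(X=j) = C(n,j)·p₀^j·(1−p₀)^(n−j); p = Σ P(X=j) over j with P(X=j) ≤ P(X=18)
p-value (two-sided) = 0.00001
→ bracket: p<0.01

p-value bracket: p<0.01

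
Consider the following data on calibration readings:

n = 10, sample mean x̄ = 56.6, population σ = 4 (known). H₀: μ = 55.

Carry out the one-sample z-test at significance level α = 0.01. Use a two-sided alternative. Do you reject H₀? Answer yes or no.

reject H₀: no

SE = σ/√n = 4/√10 = 1.2649
z = (x̄−μ₀)/SE = (56.6−55)/1.2649 = 1.2649
p-value (two-sided) = 0.20590
At α=0.01: p ≥ α → fail to reject H₀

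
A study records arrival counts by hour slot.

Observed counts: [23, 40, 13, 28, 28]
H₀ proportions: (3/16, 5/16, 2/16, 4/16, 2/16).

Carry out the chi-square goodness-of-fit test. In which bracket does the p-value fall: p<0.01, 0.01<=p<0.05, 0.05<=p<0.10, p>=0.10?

p-value bracket: 0.01<=p<0.05

n = 132; E_i = n·p_i = [24.75, 41.25, 16.50, 33.00, 16.50]
χ² = (23−24.75)²/24.75 + (40−41.25)²/41.25 + (13−16.50)²/16.50 + (28−33.00)²/33.00 + (28−16.50)²/16.50 = 9.6768
df = 4
p-value (upper-tail) = 0.04624
→ bracket: 0.01<=p<0.05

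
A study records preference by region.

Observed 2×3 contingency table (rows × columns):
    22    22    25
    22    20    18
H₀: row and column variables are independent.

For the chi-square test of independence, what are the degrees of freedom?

df = (r−1)(c−1) = (2−1)·(3−1) = 2

degrees of freedom = 2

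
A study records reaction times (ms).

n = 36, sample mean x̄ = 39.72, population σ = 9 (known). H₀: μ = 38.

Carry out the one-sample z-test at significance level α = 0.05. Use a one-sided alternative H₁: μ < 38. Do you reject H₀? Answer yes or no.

SE = σ/√n = 9/√36 = 1.5000
z = (x̄−μ₀)/SE = (39.72−38)/1.5000 = 1.1467
p-value (one-sided, H₁ less) = 0.87424
At α=0.05: p ≥ α → fail to reject H₀

reject H₀: no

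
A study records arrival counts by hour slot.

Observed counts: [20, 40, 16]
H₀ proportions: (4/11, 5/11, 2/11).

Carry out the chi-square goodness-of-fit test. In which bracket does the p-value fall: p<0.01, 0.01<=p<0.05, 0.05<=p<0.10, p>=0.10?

n = 76; E_i = n·p_i = [27.64, 34.55, 13.82]
χ² = (20−27.64)²/27.64 + (40−34.55)²/34.55 + (16−13.82)²/13.82 = 3.3158
df = 2
p-value (upper-tail) = 0.19054
→ bracket: p>=0.10

p-value bracket: p>=0.10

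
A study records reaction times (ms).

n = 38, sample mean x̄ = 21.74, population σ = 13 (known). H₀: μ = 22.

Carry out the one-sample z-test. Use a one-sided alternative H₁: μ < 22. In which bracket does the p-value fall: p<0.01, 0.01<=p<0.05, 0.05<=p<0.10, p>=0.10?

SE = σ/√n = 13/√38 = 2.1089
z = (x̄−μ₀)/SE = (21.74−22)/2.1089 = -0.1233
p-value (one-sided, H₁ less) = 0.45094
→ bracket: p>=0.10

p-value bracket: p>=0.10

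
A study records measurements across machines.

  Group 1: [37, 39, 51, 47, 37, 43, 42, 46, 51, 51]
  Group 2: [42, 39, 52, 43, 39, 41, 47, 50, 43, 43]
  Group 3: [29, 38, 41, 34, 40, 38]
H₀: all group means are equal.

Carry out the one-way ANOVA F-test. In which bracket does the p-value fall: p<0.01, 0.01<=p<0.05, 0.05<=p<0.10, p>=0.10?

Group means [44.40, 43.90, 36.67], grand mean 42.423
SSB = Σnᵢ(x̄ᵢ−x̄)² = 259.713; SSW = ΣΣ(x−x̄ᵢ)² = 560.633
MSB = 259.713/2 = 129.8564; MSW = 560.633/23 = 24.3754
F = MSB/MSW = 5.3274
df = (2, 23)
p-value (upper-tail) = 0.01256
→ bracket: 0.01<=p<0.05

p-value bracket: 0.01<=p<0.05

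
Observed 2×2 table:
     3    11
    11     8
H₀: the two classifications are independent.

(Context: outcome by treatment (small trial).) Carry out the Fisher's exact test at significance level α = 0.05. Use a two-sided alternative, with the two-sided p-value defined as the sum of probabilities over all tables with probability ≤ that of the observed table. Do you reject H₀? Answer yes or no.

Margins: r₁=14, r₂=19, c₁=14, c₂=19, n=33
p_obs = C(14,3)·C(19,11)/C(33,14); sum pmf over tables with pmf ≤ p_obs
p-value (two-sided) = 0.07330
At α=0.05: p ≥ α → fail to reject H₀

reject H₀: no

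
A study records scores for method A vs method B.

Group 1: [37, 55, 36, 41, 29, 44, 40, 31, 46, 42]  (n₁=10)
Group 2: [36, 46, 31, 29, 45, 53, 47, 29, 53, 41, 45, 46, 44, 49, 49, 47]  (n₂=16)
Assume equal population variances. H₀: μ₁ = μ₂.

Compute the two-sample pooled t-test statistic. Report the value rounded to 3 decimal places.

test statistic = -0.973

x̄₁=40.100, s₁=7.520, n₁=10
x̄₂=43.125, s₂=7.830, n₂=16
s_p² = [9·7.520² + 15·7.830²]/24 = 59.5271
SE = √(s_p²·(1/10+1/16)) = 3.1102
t = (40.100−43.125)/3.1102 = -0.9726
df = 24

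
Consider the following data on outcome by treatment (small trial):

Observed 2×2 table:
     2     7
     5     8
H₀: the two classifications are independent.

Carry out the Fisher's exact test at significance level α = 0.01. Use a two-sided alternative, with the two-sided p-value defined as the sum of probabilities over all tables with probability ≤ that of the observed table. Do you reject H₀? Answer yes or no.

Margins: r₁=9, r₂=13, c₁=7, c₂=15, n=22
p_obs = C(9,2)·C(13,5)/C(22,7); sum pmf over tables with pmf ≤ p_obs
p-value (two-sided) = 0.64783
At α=0.01: p ≥ α → fail to reject H₀

reject H₀: no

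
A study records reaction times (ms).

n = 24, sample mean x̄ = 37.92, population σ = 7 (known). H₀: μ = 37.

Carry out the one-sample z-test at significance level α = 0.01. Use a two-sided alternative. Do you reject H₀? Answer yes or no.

reject H₀: no

SE = σ/√n = 7/√24 = 1.4289
z = (x̄−μ₀)/SE = (37.92−37)/1.4289 = 0.6439
p-value (two-sided) = 0.51966
At α=0.01: p ≥ α → fail to reject H₀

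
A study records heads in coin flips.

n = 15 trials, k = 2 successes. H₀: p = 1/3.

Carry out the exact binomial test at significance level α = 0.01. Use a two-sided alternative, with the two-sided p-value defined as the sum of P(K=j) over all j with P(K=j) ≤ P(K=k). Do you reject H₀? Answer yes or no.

reject H₀: no

Exact binomial: n=15, k=2, p₀=1/3=0.3333
P(X=j) = C(n,j)·p₀^j·(1−p₀)^(n−j); p = Σ P(X=j) over j with P(X=j) ≤ P(X=2)
p-value (two-sided) = 0.16759
At α=0.01: p ≥ α → fail to reject H₀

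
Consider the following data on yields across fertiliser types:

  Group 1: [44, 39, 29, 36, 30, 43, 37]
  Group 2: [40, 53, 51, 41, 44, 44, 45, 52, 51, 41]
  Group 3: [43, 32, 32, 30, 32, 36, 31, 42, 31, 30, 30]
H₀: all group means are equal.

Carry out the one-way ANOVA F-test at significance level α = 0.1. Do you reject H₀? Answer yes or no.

reject H₀: yes

Group means [36.86, 46.20, 33.55], grand mean 38.893
SSB = Σnᵢ(x̄ᵢ−x̄)² = 877.494; SSW = ΣΣ(x−x̄ᵢ)² = 657.184
MSB = 877.494/2 = 438.7471; MSW = 657.184/25 = 26.2874
F = MSB/MSW = 16.6904
df = (2, 25)
p-value (upper-tail) = 0.00002
At α=0.1: p < α → reject H₀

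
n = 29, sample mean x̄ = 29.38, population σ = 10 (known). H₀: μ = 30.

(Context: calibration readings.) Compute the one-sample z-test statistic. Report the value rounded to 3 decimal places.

test statistic = -0.334

SE = σ/√n = 10/√29 = 1.8570
z = (x̄−μ₀)/SE = (29.38−30)/1.8570 = -0.3339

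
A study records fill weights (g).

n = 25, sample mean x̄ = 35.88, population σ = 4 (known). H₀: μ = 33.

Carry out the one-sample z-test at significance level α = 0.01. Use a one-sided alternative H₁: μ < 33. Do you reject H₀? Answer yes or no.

SE = σ/√n = 4/√25 = 0.8000
z = (x̄−μ₀)/SE = (35.88−33)/0.8000 = 3.6000
p-value (one-sided, H₁ less) = 0.99984
At α=0.01: p ≥ α → fail to reject H₀

reject H₀: no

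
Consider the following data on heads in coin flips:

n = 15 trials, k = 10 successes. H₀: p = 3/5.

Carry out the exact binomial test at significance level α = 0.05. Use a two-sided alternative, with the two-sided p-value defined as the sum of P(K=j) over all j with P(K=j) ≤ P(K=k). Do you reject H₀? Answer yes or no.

reject H₀: no

Exact binomial: n=15, k=10, p₀=3/5=0.6000
P(X=j) = C(n,j)·p₀^j·(1−p₀)^(n−j); p = Σ P(X=j) over j with P(X=j) ≤ P(X=10)
p-value (two-sided) = 0.79340
At α=0.05: p ≥ α → fail to reject H₀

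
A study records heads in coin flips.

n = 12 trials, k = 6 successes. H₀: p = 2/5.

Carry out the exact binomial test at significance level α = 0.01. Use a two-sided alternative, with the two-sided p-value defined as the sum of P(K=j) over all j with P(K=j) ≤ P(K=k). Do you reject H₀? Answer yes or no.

reject H₀: no

Exact binomial: n=12, k=6, p₀=2/5=0.4000
P(X=j) = C(n,j)·p₀^j·(1−p₀)^(n−j); p = Σ P(X=j) over j with P(X=j) ≤ P(X=6)
p-value (two-sided) = 0.56013
At α=0.01: p ≥ α → fail to reject H₀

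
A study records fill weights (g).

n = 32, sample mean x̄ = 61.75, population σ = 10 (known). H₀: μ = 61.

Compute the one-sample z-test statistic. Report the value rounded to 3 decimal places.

SE = σ/√n = 10/√32 = 1.7678
z = (x̄−μ₀)/SE = (61.75−61)/1.7678 = 0.4243

test statistic = 0.424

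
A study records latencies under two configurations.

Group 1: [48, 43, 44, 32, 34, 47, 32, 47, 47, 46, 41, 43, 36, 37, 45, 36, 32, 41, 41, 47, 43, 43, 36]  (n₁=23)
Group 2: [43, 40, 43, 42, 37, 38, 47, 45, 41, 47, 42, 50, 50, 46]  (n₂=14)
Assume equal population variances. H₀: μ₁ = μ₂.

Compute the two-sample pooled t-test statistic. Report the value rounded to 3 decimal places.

test statistic = -1.629

x̄₁=40.913, s₁=5.401, n₁=23
x̄₂=43.643, s₂=4.050, n₂=14
s_p² = [22·5.401² + 13·4.050²]/35 = 24.4297
SE = √(s_p²·(1/23+1/14)) = 1.6755
t = (40.913−43.643)/1.6755 = -1.6293
df = 35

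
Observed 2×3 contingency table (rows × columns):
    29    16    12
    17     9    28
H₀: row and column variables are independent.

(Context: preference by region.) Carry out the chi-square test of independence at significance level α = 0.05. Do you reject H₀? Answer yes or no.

Row totals [57, 54], col totals [46, 25, 40], n=111
χ² = (29−23.62)²/23.62 + (16−12.84)²/12.84 + (12−20.54)²/20.54 + (17−22.38)²/22.38 + (9−12.16)²/12.16 + (28−19.46)²/19.46 = 11.4177
df = 2
p-value (upper-tail) = 0.00332
At α=0.05: p < α → reject H₀

reject H₀: yes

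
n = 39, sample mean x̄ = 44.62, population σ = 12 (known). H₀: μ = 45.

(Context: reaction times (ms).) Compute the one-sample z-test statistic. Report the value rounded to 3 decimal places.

SE = σ/√n = 12/√39 = 1.9215
z = (x̄−μ₀)/SE = (44.62−45)/1.9215 = -0.1978

test statistic = -0.198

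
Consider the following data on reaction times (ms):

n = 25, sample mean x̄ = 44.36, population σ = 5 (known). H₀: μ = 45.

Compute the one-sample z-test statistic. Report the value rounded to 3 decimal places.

test statistic = -0.640

SE = σ/√n = 5/√25 = 1.0000
z = (x̄−μ₀)/SE = (44.36−45)/1.0000 = -0.6400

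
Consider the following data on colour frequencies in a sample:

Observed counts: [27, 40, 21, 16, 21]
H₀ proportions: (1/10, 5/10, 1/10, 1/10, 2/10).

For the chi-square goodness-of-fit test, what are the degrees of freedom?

degrees of freedom = 4

df = k − 1 = 5 − 1 = 4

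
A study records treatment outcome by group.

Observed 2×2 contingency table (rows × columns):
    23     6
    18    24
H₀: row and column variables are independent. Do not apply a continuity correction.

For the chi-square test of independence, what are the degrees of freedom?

degrees of freedom = 1

df = (r−1)(c−1) = (2−1)·(2−1) = 1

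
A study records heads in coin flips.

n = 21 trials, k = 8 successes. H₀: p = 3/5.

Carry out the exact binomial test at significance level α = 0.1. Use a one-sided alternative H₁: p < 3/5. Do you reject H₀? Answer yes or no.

reject H₀: yes

Exact binomial: n=21, k=8, p₀=3/5=0.6000
P(X≤8) from Σ C(n,i)·p₀^i·(1−p₀)^(n−i)
p-value (one-sided, H₁ less) = 0.03523
At α=0.1: p < α → reject H₀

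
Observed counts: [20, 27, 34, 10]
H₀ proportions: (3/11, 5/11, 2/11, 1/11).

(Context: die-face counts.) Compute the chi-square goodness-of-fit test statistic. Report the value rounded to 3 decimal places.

test statistic = 24.697

n = 91; E_i = n·p_i = [24.82, 41.36, 16.55, 8.27]
χ² = (20−24.82)²/24.82 + (27−41.36)²/41.36 + (34−16.55)²/16.55 + (10−8.27)²/8.27 = 24.6974
df = 3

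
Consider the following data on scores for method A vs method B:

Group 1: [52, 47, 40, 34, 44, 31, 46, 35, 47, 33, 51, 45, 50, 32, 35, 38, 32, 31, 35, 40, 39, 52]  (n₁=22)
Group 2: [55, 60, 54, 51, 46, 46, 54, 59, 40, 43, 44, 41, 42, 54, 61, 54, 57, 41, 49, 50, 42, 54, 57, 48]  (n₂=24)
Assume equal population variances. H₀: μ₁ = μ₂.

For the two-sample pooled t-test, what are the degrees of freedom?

df = n₁ + n₂ − 2 = 22 + 24 − 2 = 44

degrees of freedom = 44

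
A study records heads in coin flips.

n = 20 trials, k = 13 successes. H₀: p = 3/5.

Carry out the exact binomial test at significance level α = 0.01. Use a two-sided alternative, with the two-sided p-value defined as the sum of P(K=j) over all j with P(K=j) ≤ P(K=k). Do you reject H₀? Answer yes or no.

Exact binomial: n=20, k=13, p₀=3/5=0.6000
P(X=j) = C(n,j)·p₀^j·(1−p₀)^(n−j); p = Σ P(X=j) over j with P(X=j) ≤ P(X=13)
p-value (two-sided) = 0.82029
At α=0.01: p ≥ α → fail to reject H₀

reject H₀: no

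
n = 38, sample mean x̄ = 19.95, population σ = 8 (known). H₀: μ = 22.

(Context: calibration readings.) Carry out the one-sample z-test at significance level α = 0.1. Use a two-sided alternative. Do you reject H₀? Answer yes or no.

reject H₀: no

SE = σ/√n = 8/√38 = 1.2978
z = (x̄−μ₀)/SE = (19.95−22)/1.2978 = -1.5796
p-value (two-sided) = 0.11419
At α=0.1: p ≥ α → fail to reject H₀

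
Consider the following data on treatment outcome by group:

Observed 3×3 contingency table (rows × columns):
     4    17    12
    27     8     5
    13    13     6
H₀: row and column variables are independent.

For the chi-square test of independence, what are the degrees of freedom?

df = (r−1)(c−1) = (3−1)·(3−1) = 4

degrees of freedom = 4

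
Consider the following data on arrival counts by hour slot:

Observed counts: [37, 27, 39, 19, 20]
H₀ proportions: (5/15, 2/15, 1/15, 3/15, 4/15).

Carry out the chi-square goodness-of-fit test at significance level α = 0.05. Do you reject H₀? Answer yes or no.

reject H₀: yes

n = 142; E_i = n·p_i = [47.33, 18.93, 9.47, 28.40, 37.87]
χ² = (37−47.33)²/47.33 + (27−18.93)²/18.93 + (39−9.47)²/9.47 + (19−28.40)²/28.40 + (20−37.87)²/37.87 = 109.3697
df = 4
p-value (upper-tail) = 0.00000
At α=0.05: p < α → reject H₀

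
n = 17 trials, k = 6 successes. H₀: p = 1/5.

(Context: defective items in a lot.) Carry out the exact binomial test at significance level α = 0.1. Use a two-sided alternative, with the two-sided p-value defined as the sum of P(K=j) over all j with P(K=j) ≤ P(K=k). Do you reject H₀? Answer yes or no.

reject H₀: no

Exact binomial: n=17, k=6, p₀=1/5=0.2000
P(X=j) = C(n,j)·p₀^j·(1−p₀)^(n−j); p = Σ P(X=j) over j with P(X=j) ≤ P(X=6)
p-value (two-sided) = 0.12822
At α=0.1: p ≥ α → fail to reject H₀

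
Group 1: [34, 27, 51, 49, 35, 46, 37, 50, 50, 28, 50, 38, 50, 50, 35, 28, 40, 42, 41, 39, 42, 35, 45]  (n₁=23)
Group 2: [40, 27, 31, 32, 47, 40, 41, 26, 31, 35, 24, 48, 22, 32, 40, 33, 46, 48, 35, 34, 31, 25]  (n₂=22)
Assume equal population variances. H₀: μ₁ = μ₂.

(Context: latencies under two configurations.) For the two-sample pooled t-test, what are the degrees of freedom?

degrees of freedom = 43

df = n₁ + n₂ − 2 = 23 + 22 − 2 = 43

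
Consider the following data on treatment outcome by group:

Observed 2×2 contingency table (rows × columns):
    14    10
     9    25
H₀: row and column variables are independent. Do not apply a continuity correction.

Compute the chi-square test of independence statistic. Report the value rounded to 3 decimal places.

Row totals [24, 34], col totals [23, 35], n=58
χ² = (14−9.52)²/9.52 + (10−14.48)²/14.48 + (9−13.48)²/13.48 + (25−20.52)²/20.52 = 5.9688
df = 1

test statistic = 5.969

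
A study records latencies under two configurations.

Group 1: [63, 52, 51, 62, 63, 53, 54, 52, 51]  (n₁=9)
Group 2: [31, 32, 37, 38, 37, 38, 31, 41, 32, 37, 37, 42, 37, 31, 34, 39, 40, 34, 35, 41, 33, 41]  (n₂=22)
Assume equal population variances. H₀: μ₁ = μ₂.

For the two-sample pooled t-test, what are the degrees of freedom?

df = n₁ + n₂ − 2 = 9 + 22 − 2 = 29

degrees of freedom = 29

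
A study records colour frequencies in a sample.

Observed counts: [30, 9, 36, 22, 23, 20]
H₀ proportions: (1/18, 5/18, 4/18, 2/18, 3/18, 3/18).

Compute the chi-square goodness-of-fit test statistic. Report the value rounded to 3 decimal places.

n = 140; E_i = n·p_i = [7.78, 38.89, 31.11, 15.56, 23.33, 23.33]
χ² = (30−7.78)²/7.78 + (9−38.89)²/38.89 + (36−31.11)²/31.11 + (22−15.56)²/15.56 + (23−23.33)²/23.33 + (20−23.33)²/23.33 = 90.3829
df = 5

test statistic = 90.383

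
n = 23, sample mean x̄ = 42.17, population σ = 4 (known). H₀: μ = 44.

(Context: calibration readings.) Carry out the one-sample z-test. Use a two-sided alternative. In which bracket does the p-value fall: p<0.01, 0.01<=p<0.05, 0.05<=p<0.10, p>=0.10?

SE = σ/√n = 4/√23 = 0.8341
z = (x̄−μ₀)/SE = (42.17−44)/0.8341 = -2.1941
p-value (two-sided) = 0.02823
→ bracket: 0.01<=p<0.05

p-value bracket: 0.01<=p<0.05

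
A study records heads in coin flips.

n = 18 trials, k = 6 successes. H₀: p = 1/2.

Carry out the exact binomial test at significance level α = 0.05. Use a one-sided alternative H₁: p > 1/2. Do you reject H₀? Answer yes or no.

reject H₀: no

Exact binomial: n=18, k=6, p₀=1/2=0.5000
P(X≥6) from Σ C(n,i)·p₀^i·(1−p₀)^(n−i)
p-value (one-sided, H₁ greater) = 0.95187
At α=0.05: p ≥ α → fail to reject H₀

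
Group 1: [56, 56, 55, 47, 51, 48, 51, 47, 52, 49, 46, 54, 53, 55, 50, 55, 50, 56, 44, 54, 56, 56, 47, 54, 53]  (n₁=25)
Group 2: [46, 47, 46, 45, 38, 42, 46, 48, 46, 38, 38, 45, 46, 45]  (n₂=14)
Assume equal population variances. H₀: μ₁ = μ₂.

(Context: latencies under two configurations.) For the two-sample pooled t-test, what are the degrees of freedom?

df = n₁ + n₂ − 2 = 25 + 14 − 2 = 37

degrees of freedom = 37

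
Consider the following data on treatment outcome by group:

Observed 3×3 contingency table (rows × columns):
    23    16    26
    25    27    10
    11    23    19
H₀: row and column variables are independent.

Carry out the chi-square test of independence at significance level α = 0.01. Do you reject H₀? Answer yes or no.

reject H₀: yes

Row totals [65, 62, 53], col totals [59, 66, 55], n=180
χ² = (23−21.31)²/21.31 + (16−23.83)²/23.83 + (26−19.86)²/19.86 + (25−20.32)²/20.32 + (27−22.73)²/22.73 + (10−18.94)²/18.94 + (11−17.37)²/17.37 + (23−19.43)²/19.43 + (19−16.19)²/16.19 = 14.1854
df = 4
p-value (upper-tail) = 0.00673
At α=0.01: p < α → reject H₀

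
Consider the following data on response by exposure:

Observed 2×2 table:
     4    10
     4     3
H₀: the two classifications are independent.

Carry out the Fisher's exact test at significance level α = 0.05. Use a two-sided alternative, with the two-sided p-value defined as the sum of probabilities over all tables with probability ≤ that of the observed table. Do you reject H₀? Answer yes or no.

reject H₀: no

Margins: r₁=14, r₂=7, c₁=8, c₂=13, n=21
p_obs = C(14,4)·C(7,4)/C(21,8); sum pmf over tables with pmf ≤ p_obs
p-value (two-sided) = 0.34575
At α=0.05: p ≥ α → fail to reject H₀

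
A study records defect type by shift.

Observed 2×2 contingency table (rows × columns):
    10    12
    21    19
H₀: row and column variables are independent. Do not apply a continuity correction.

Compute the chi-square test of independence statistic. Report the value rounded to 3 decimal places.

Row totals [22, 40], col totals [31, 31], n=62
χ² = (10−11.00)²/11.00 + (12−11.00)²/11.00 + (21−20.00)²/20.00 + (19−20.00)²/20.00 = 0.2818
df = 1

test statistic = 0.282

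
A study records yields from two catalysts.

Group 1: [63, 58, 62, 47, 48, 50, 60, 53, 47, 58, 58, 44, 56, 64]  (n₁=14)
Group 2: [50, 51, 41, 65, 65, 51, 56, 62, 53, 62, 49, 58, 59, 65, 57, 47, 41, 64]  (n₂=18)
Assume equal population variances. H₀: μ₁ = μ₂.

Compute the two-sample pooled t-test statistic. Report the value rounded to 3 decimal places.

x̄₁=54.857, s₁=6.643, n₁=14
x̄₂=55.333, s₂=7.896, n₂=18
s_p² = [13·6.643² + 17·7.896²]/30 = 54.4571
SE = √(s_p²·(1/14+1/18)) = 2.6297
t = (54.857−55.333)/2.6297 = -0.1811
df = 30

test statistic = -0.181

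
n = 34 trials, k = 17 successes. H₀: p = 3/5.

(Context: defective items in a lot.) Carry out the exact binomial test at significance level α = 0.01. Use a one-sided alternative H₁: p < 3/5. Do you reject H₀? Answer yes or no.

Exact binomial: n=34, k=17, p₀=3/5=0.6000
P(X≤17) from Σ C(n,i)·p₀^i·(1−p₀)^(n−i)
p-value (one-sided, H₁ less) = 0.15503
At α=0.01: p ≥ α → fail to reject H₀

reject H₀: no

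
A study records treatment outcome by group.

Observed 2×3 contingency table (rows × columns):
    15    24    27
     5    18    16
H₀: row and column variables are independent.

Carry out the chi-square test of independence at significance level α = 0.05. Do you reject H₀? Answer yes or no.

reject H₀: no

Row totals [66, 39], col totals [20, 42, 43], n=105
χ² = (15−12.57)²/12.57 + (24−26.40)²/26.40 + (27−27.03)²/27.03 + (5−7.43)²/7.43 + (18−15.60)²/15.60 + (16−15.97)²/15.97 = 1.8506
df = 2
p-value (upper-tail) = 0.39641
At α=0.05: p ≥ α → fail to reject H₀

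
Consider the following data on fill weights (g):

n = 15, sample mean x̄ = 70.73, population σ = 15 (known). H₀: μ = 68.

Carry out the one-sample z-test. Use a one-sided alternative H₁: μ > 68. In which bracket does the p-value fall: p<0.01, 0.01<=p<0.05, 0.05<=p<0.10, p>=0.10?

SE = σ/√n = 15/√15 = 3.8730
z = (x̄−μ₀)/SE = (70.73−68)/3.8730 = 0.7049
p-value (one-sided, H₁ greater) = 0.24044
→ bracket: p>=0.10

p-value bracket: p>=0.10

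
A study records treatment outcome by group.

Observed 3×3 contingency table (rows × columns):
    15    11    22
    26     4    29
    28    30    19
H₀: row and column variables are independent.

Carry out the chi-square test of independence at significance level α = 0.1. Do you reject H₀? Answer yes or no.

Row totals [48, 59, 77], col totals [69, 45, 70], n=184
χ² = (15−18.00)²/18.00 + (11−11.74)²/11.74 + (22−18.26)²/18.26 + (26−22.12)²/22.12 + (4−14.43)²/14.43 + (29−22.45)²/22.45 + (28−28.88)²/28.88 + (30−18.83)²/18.83 + (19−29.29)²/29.29 = 21.7103
df = 4
p-value (upper-tail) = 0.00023
At α=0.1: p < α → reject H₀

reject H₀: yes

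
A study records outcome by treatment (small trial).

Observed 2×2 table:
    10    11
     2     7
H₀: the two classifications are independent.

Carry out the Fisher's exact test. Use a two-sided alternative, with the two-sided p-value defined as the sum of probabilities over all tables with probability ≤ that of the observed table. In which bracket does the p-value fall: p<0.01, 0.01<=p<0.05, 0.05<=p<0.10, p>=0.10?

p-value bracket: p>=0.10

Margins: r₁=21, r₂=9, c₁=12, c₂=18, n=30
p_obs = C(21,10)·C(9,2)/C(30,12); sum pmf over tables with pmf ≤ p_obs
p-value (two-sided) = 0.24871
→ bracket: p>=0.10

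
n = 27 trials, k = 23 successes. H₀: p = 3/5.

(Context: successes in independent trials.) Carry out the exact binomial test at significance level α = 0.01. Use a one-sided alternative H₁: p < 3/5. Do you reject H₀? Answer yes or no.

Exact binomial: n=27, k=23, p₀=3/5=0.6000
P(X≤23) from Σ C(n,i)·p₀^i·(1−p₀)^(n−i)
p-value (one-sided, H₁ less) = 0.99893
At α=0.01: p ≥ α → fail to reject H₀

reject H₀: no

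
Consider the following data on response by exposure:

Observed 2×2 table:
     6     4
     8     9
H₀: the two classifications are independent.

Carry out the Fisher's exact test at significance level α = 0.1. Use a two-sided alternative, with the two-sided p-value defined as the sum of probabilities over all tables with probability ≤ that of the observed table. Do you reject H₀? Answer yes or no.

Margins: r₁=10, r₂=17, c₁=14, c₂=13, n=27
p_obs = C(10,6)·C(17,8)/C(27,14); sum pmf over tables with pmf ≤ p_obs
p-value (two-sided) = 0.69458
At α=0.1: p ≥ α → fail to reject H₀

reject H₀: no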